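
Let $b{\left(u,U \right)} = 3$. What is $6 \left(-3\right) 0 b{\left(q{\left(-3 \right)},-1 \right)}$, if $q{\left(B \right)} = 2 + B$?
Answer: $0$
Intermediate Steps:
$6 \left(-3\right) 0 b{\left(q{\left(-3 \right)},-1 \right)} = 6 \left(-3\right) 0 \cdot 3 = \left(-18\right) 0 \cdot 3 = 0 \cdot 3 = 0$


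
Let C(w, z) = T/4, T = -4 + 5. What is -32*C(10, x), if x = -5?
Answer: -8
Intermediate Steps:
T = 1
C(w, z) = ¼ (C(w, z) = 1/4 = 1*(¼) = ¼)
-32*C(10, x) = -32*¼ = -8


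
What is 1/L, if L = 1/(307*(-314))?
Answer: -96398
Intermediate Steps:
L = -1/96398 (L = 1/(-96398) = -1/96398 ≈ -1.0374e-5)
1/L = 1/(-1/96398) = -96398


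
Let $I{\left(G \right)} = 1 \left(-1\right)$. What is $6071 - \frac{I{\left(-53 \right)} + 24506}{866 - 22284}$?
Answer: $\frac{130053183}{21418} \approx 6072.1$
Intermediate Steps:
$I{\left(G \right)} = -1$
$6071 - \frac{I{\left(-53 \right)} + 24506}{866 - 22284} = 6071 - \frac{-1 + 24506}{866 - 22284} = 6071 - \frac{24505}{-21418} = 6071 - 24505 \left(- \frac{1}{21418}\right) = 6071 - - \frac{24505}{21418} = 6071 + \frac{24505}{21418} = \frac{130053183}{21418}$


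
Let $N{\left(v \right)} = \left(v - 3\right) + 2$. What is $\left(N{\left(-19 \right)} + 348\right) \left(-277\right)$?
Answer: $-90856$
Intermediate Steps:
$N{\left(v \right)} = -1 + v$ ($N{\left(v \right)} = \left(-3 + v\right) + 2 = -1 + v$)
$\left(N{\left(-19 \right)} + 348\right) \left(-277\right) = \left(\left(-1 - 19\right) + 348\right) \left(-277\right) = \left(-20 + 348\right) \left(-277\right) = 328 \left(-277\right) = -90856$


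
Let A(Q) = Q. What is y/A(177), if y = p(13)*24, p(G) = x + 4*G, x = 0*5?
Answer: 416/59 ≈ 7.0508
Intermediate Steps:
x = 0
p(G) = 4*G (p(G) = 0 + 4*G = 4*G)
y = 1248 (y = (4*13)*24 = 52*24 = 1248)
y/A(177) = 1248/177 = 1248*(1/177) = 416/59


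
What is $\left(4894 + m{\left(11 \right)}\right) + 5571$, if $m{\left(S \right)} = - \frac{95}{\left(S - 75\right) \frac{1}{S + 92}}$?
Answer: $\frac{679545}{64} \approx 10618.0$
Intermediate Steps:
$m{\left(S \right)} = - \frac{95 \left(92 + S\right)}{-75 + S}$ ($m{\left(S \right)} = - \frac{95}{\left(-75 + S\right) \frac{1}{92 + S}} = - \frac{95}{\frac{1}{92 + S} \left(-75 + S\right)} = - 95 \frac{92 + S}{-75 + S} = - \frac{95 \left(92 + S\right)}{-75 + S}$)
$\left(4894 + m{\left(11 \right)}\right) + 5571 = \left(4894 + \frac{95 \left(-92 - 11\right)}{-75 + 11}\right) + 5571 = \left(4894 + \frac{95 \left(-92 - 11\right)}{-64}\right) + 5571 = \left(4894 + 95 \left(- \frac{1}{64}\right) \left(-103\right)\right) + 5571 = \left(4894 + \frac{9785}{64}\right) + 5571 = \frac{323001}{64} + 5571 = \frac{679545}{64}$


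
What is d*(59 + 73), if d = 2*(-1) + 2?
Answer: 0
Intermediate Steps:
d = 0 (d = -2 + 2 = 0)
d*(59 + 73) = 0*(59 + 73) = 0*132 = 0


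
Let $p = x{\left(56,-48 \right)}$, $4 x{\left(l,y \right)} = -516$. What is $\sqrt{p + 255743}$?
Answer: $\sqrt{255614} \approx 505.58$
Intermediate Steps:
$x{\left(l,y \right)} = -129$ ($x{\left(l,y \right)} = \frac{1}{4} \left(-516\right) = -129$)
$p = -129$
$\sqrt{p + 255743} = \sqrt{-129 + 255743} = \sqrt{255614}$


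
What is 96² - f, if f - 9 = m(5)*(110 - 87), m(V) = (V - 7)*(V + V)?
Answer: 9667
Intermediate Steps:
m(V) = 2*V*(-7 + V) (m(V) = (-7 + V)*(2*V) = 2*V*(-7 + V))
f = -451 (f = 9 + (2*5*(-7 + 5))*(110 - 87) = 9 + (2*5*(-2))*23 = 9 - 20*23 = 9 - 460 = -451)
96² - f = 96² - 1*(-451) = 9216 + 451 = 9667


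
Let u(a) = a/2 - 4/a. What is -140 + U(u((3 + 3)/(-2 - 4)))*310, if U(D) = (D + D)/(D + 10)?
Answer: 560/27 ≈ 20.741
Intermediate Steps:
u(a) = a/2 - 4/a (u(a) = a*(1/2) - 4/a = a/2 - 4/a)
U(D) = 2*D/(10 + D) (U(D) = (2*D)/(10 + D) = 2*D/(10 + D))
-140 + U(u((3 + 3)/(-2 - 4)))*310 = -140 + (2*(((3 + 3)/(-2 - 4))/2 - 4*(-2 - 4)/(3 + 3))/(10 + (((3 + 3)/(-2 - 4))/2 - 4*(-2 - 4)/(3 + 3))))*310 = -140 + (2*((6/(-6))/2 - 4/(6/(-6)))/(10 + ((6/(-6))/2 - 4/(6/(-6)))))*310 = -140 + (2*((6*(-1/6))/2 - 4/(6*(-1/6)))/(10 + ((6*(-1/6))/2 - 4/(6*(-1/6)))))*310 = -140 + (2*((1/2)*(-1) - 4/(-1))/(10 + ((1/2)*(-1) - 4/(-1))))*310 = -140 + (2*(-1/2 - 4*(-1))/(10 + (-1/2 - 4*(-1))))*310 = -140 + (2*(-1/2 + 4)/(10 + (-1/2 + 4)))*310 = -140 + (2*(7/2)/(10 + 7/2))*310 = -140 + (2*(7/2)/(27/2))*310 = -140 + (2*(7/2)*(2/27))*310 = -140 + (14/27)*310 = -140 + 4340/27 = 560/27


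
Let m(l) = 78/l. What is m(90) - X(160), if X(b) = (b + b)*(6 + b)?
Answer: -796787/15 ≈ -53119.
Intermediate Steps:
X(b) = 2*b*(6 + b) (X(b) = (2*b)*(6 + b) = 2*b*(6 + b))
m(90) - X(160) = 78/90 - 2*160*(6 + 160) = 78*(1/90) - 2*160*166 = 13/15 - 1*53120 = 13/15 - 53120 = -796787/15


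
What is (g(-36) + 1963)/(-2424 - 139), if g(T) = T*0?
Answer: -1963/2563 ≈ -0.76590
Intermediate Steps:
g(T) = 0
(g(-36) + 1963)/(-2424 - 139) = (0 + 1963)/(-2424 - 139) = 1963/(-2563) = 1963*(-1/2563) = -1963/2563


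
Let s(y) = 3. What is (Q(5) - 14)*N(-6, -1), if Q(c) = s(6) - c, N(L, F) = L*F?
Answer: -96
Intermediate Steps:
N(L, F) = F*L
Q(c) = 3 - c
(Q(5) - 14)*N(-6, -1) = ((3 - 1*5) - 14)*(-1*(-6)) = ((3 - 5) - 14)*6 = (-2 - 14)*6 = -16*6 = -96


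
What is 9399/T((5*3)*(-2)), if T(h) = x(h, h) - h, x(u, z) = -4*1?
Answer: 723/2 ≈ 361.50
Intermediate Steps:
x(u, z) = -4
T(h) = -4 - h
9399/T((5*3)*(-2)) = 9399/(-4 - 5*3*(-2)) = 9399/(-4 - 15*(-2)) = 9399/(-4 - 1*(-30)) = 9399/(-4 + 30) = 9399/26 = 9399*(1/26) = 723/2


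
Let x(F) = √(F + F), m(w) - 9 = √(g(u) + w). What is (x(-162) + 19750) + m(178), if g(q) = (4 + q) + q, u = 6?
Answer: 19759 + √194 + 18*I ≈ 19773.0 + 18.0*I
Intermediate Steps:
g(q) = 4 + 2*q
m(w) = 9 + √(16 + w) (m(w) = 9 + √((4 + 2*6) + w) = 9 + √((4 + 12) + w) = 9 + √(16 + w))
x(F) = √2*√F (x(F) = √(2*F) = √2*√F)
(x(-162) + 19750) + m(178) = (√2*√(-162) + 19750) + (9 + √(16 + 178)) = (√2*(9*I*√2) + 19750) + (9 + √194) = (18*I + 19750) + (9 + √194) = (19750 + 18*I) + (9 + √194) = 19759 + √194 + 18*I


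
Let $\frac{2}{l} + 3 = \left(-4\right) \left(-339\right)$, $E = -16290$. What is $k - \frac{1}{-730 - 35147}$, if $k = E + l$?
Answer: $- \frac{87860253487}{5393509} \approx -16290.0$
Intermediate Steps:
$l = \frac{2}{1353}$ ($l = \frac{2}{-3 - -1356} = \frac{2}{-3 + 1356} = \frac{2}{1353} \approx 0.0014782$)
$k = - \frac{22040368}{1353}$ ($k = -16290 + \frac{2}{1353} = - \frac{22040368}{1353} \approx -16290.0$)
$k - \frac{1}{-730 - 35147} = - \frac{22040368}{1353} - \frac{1}{-730 - 35147} = - \frac{22040368}{1353} - \frac{1}{-35877} = - \frac{22040368}{1353} - - \frac{1}{35877} = - \frac{22040368}{1353} + \frac{1}{35877} = - \frac{87860253487}{5393509}$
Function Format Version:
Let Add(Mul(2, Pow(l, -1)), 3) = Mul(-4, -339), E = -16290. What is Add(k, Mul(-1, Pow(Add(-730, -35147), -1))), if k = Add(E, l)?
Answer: Rational(-87860253487, 5393509) ≈ -16290.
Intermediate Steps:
l = Rational(2, 1353) (l = Mul(2, Pow(Add(-3, Mul(-4, -339)), -1)) = Mul(2, Pow(Add(-3, 1356), -1)) = Mul(2, Pow(1353, -1)) = Mul(2, Rational(1, 1353)) = Rational(2, 1353) ≈ 0.0014782)
k = Rational(-22040368, 1353) (k = Add(-16290, Rational(2, 1353)) = Rational(-22040368, 1353) ≈ -16290.)
Add(k, Mul(-1, Pow(Add(-730, -35147), -1))) = Add(Rational(-22040368, 1353), Mul(-1, Pow(Add(-730, -35147), -1))) = Add(Rational(-22040368, 1353), Mul(-1, Pow(-35877, -1))) = Add(Rational(-22040368, 1353), Mul(-1, Rational(-1, 35877))) = Add(Rational(-22040368, 1353), Rational(1, 35877)) = Rational(-87860253487, 5393509)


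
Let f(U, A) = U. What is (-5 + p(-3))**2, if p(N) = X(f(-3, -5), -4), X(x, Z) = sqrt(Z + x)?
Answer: (5 - I*sqrt(7))**2 ≈ 18.0 - 26.458*I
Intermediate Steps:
p(N) = I*sqrt(7) (p(N) = sqrt(-4 - 3) = sqrt(-7) = I*sqrt(7))
(-5 + p(-3))**2 = (-5 + I*sqrt(7))**2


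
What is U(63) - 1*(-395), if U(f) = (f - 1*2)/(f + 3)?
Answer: 26131/66 ≈ 395.92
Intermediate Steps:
U(f) = (-2 + f)/(3 + f) (U(f) = (f - 2)/(3 + f) = (-2 + f)/(3 + f))
U(63) - 1*(-395) = (-2 + 63)/(3 + 63) - 1*(-395) = 61/66 + 395 = 26131/66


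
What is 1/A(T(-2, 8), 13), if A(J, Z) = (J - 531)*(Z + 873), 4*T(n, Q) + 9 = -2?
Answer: -2/945805 ≈ -2.1146e-6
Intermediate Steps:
T(n, Q) = -11/4 (T(n, Q) = -9/4 + (1/4)*(-2) = -9/4 - 1/2 = -11/4)
A(J, Z) = (-531 + J)*(873 + Z)
1/A(T(-2, 8), 13) = 1/(-463563 - 531*13 + 873*(-11/4) - 11/4*13) = 1/(-463563 - 6903 - 9603/4 - 143/4) = 1/(-945805/2) = -2/945805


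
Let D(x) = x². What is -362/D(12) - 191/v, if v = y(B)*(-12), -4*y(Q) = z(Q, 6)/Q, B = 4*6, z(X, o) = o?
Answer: -18517/72 ≈ -257.18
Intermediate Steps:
B = 24
y(Q) = -3/(2*Q)
v = ¾ (v = -3/2/24*(-12) = -3/2*1/24*(-12) = -1/16*(-12) = ¾ ≈ 0.75000)
-362/D(12) - 191/v = -362/(12²) - 191/¾ = -362/144 - 191*4/3 = -362*1/144 - 764/3 = -181/72 - 764/3 = -18517/72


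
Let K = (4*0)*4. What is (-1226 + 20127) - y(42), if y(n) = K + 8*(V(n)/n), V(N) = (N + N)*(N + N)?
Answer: 17557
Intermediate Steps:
K = 0 (K = 0*4 = 0)
V(N) = 4*N² (V(N) = (2*N)*(2*N) = 4*N²)
y(n) = 32*n (y(n) = 0 + 8*((4*n²)/n) = 0 + 8*(4*n) = 0 + 32*n = 32*n)
(-1226 + 20127) - y(42) = (-1226 + 20127) - 32*42 = 18901 - 1*1344 = 18901 - 1344 = 17557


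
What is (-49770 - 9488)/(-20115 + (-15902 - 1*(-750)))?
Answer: 59258/35267 ≈ 1.6803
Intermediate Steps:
(-49770 - 9488)/(-20115 + (-15902 - 1*(-750))) = -59258/(-20115 + (-15902 + 750)) = -59258/(-20115 - 15152) = -59258/(-35267) = -59258*(-1/35267) = 59258/35267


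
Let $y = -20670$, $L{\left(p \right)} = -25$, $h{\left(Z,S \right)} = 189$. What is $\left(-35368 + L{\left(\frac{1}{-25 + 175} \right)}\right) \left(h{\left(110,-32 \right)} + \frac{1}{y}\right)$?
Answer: $- \frac{138267320197}{20670} \approx -6.6893 \cdot 10^{6}$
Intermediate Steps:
$\left(-35368 + L{\left(\frac{1}{-25 + 175} \right)}\right) \left(h{\left(110,-32 \right)} + \frac{1}{y}\right) = \left(-35368 - 25\right) \left(189 + \frac{1}{-20670}\right) = - 35393 \left(189 - \frac{1}{20670}\right) = \left(-35393\right) \frac{3906629}{20670} = - \frac{138267320197}{20670}$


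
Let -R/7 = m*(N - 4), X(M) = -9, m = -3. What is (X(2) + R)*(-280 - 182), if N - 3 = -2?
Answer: 33264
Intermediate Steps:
N = 1 (N = 3 - 2 = 1)
R = -63 (R = -(-21)*(1 - 4) = -(-21)*(-3) = -7*9 = -63)
(X(2) + R)*(-280 - 182) = (-9 - 63)*(-280 - 182) = -72*(-462) = 33264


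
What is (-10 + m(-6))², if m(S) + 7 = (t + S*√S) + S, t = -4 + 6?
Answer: 225 + 252*I*√6 ≈ 225.0 + 617.27*I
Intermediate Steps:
t = 2
m(S) = -5 + S + S^(3/2) (m(S) = -7 + ((2 + S*√S) + S) = -7 + ((2 + S^(3/2)) + S) = -7 + (2 + S + S^(3/2)) = -5 + S + S^(3/2))
(-10 + m(-6))² = (-10 + (-5 - 6 + (-6)^(3/2)))² = (-10 + (-5 - 6 - 6*I*√6))² = (-10 + (-11 - 6*I*√6))² = (-21 - 6*I*√6)²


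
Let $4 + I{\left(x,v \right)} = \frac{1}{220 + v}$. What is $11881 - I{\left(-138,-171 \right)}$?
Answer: $\frac{582364}{49} \approx 11885.0$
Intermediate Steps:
$I{\left(x,v \right)} = -4 + \frac{1}{220 + v}$
$11881 - I{\left(-138,-171 \right)} = 11881 - \frac{-879 - -684}{220 - 171} = 11881 - \frac{-879 + 684}{49} = 11881 - \frac{1}{49} \left(-195\right) = 11881 - - \frac{195}{49} = 11881 + \frac{195}{49} = \frac{582364}{49}$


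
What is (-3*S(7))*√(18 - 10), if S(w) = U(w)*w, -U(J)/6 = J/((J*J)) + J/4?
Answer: 477*√2 ≈ 674.58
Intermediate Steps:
U(J) = -6/J - 3*J/2 (U(J) = -6*(J/((J*J)) + J/4) = -6*(J/(J²) + J*(¼)) = -6*(J/J² + J/4) = -6*(1/J + J/4) = -6/J - 3*J/2)
S(w) = w*(-6/w - 3*w/2) (S(w) = (-6/w - 3*w/2)*w = w*(-6/w - 3*w/2))
(-3*S(7))*√(18 - 10) = (-3*(-6 - 3/2*7²))*√(18 - 10) = (-3*(-6 - 3/2*49))*√8 = (-3*(-6 - 147/2))*(2*√2) = (-3*(-159/2))*(2*√2) = 477*(2*√2)/2 = 477*√2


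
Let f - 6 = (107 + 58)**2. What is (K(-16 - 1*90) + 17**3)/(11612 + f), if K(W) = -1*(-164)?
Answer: 5077/38843 ≈ 0.13071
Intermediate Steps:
f = 27231 (f = 6 + (107 + 58)**2 = 6 + 165**2 = 6 + 27225 = 27231)
K(W) = 164
(K(-16 - 1*90) + 17**3)/(11612 + f) = (164 + 17**3)/(11612 + 27231) = (164 + 4913)/38843 = 5077*(1/38843) = 5077/38843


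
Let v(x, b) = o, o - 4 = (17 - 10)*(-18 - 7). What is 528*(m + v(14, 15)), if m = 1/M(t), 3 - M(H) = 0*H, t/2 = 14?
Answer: -90112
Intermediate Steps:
o = -171 (o = 4 + (17 - 10)*(-18 - 7) = 4 + 7*(-25) = 4 - 175 = -171)
v(x, b) = -171
t = 28 (t = 2*14 = 28)
M(H) = 3 (M(H) = 3 - 0*H = 3 - 1*0 = 3 + 0 = 3)
m = ⅓ (m = 1/3 = ⅓ ≈ 0.33333)
528*(m + v(14, 15)) = 528*(⅓ - 171) = 528*(-512/3) = -90112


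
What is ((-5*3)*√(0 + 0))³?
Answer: 0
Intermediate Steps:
((-5*3)*√(0 + 0))³ = (-15*√0)³ = (-15*0)³ = 0³ = 0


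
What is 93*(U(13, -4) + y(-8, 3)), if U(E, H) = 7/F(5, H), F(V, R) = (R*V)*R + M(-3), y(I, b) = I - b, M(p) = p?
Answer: -11160/11 ≈ -1014.5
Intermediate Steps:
F(V, R) = -3 + V*R² (F(V, R) = (R*V)*R - 3 = V*R² - 3 = -3 + V*R²)
U(E, H) = 7/(-3 + 5*H²)
93*(U(13, -4) + y(-8, 3)) = 93*(7/(-3 + 5*(-4)²) + (-8 - 1*3)) = 93*(7/(-3 + 5*16) + (-8 - 3)) = 93*(7/(-3 + 80) - 11) = 93*(7/77 - 11) = 93*(7*(1/77) - 11) = 93*(1/11 - 11) = 93*(-120/11) = -11160/11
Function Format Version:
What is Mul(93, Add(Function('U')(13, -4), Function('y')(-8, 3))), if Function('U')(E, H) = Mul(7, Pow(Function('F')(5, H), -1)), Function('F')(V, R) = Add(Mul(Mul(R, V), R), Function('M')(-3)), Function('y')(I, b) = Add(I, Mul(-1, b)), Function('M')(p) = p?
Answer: Rational(-11160, 11) ≈ -1014.5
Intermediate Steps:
Function('F')(V, R) = Add(-3, Mul(V, Pow(R, 2))) (Function('F')(V, R) = Add(Mul(Mul(R, V), R), -3) = Add(Mul(V, Pow(R, 2)), -3) = Add(-3, Mul(V, Pow(R, 2))))
Function('U')(E, H) = Mul(7, Pow(Add(-3, Mul(5, Pow(H, 2))), -1))
Mul(93, Add(Function('U')(13, -4), Function('y')(-8, 3))) = Mul(93, Add(Mul(7, Pow(Add(-3, Mul(5, Pow(-4, 2))), -1)), Add(-8, Mul(-1, 3)))) = Mul(93, Add(Mul(7, Pow(Add(-3, Mul(5, 16)), -1)), Add(-8, -3))) = Mul(93, Add(Mul(7, Pow(Add(-3, 80), -1)), -11)) = Mul(93, Add(Mul(7, Pow(77, -1)), -11)) = Mul(93, Add(Mul(7, Rational(1, 77)), -11)) = Mul(93, Add(Rational(1, 11), -11)) = Mul(93, Rational(-120, 11)) = Rational(-11160, 11)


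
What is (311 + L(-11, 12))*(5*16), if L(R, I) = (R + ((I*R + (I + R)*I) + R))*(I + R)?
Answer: 13520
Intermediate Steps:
L(R, I) = (I + R)*(2*R + I*R + I*(I + R)) (L(R, I) = (R + ((I*R + I*(I + R)) + R))*(I + R) = (R + (R + I*R + I*(I + R)))*(I + R) = (2*R + I*R + I*(I + R))*(I + R) = (I + R)*(2*R + I*R + I*(I + R)))
(311 + L(-11, 12))*(5*16) = (311 + (12³ + 2*(-11)² + 2*12*(-11) + 2*12*(-11)² + 3*(-11)*12²))*(5*16) = (311 + (1728 + 2*121 - 264 + 2*12*121 + 3*(-11)*144))*80 = (311 + (1728 + 242 - 264 + 2904 - 4752))*80 = (311 - 142)*80 = 169*80 = 13520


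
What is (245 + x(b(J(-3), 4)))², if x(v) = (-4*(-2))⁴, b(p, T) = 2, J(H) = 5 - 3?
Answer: 18844281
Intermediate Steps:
J(H) = 2
x(v) = 4096 (x(v) = 8⁴ = 4096)
(245 + x(b(J(-3), 4)))² = (245 + 4096)² = 4341² = 18844281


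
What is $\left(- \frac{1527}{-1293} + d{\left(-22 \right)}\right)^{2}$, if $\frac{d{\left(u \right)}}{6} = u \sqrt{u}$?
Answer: $\frac{\left(509 - 56892 i \sqrt{22}\right)^{2}}{185761} \approx -3.8333 \cdot 10^{5} - 1462.4 i$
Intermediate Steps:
$d{\left(u \right)} = 6 u^{\frac{3}{2}}$ ($d{\left(u \right)} = 6 u \sqrt{u} = 6 u^{\frac{3}{2}}$)
$\left(- \frac{1527}{-1293} + d{\left(-22 \right)}\right)^{2} = \left(- \frac{1527}{-1293} + 6 \left(-22\right)^{\frac{3}{2}}\right)^{2} = \left(\left(-1527\right) \left(- \frac{1}{1293}\right) + 6 \left(- 22 i \sqrt{22}\right)\right)^{2} = \left(\frac{509}{431} - 132 i \sqrt{22}\right)^{2}$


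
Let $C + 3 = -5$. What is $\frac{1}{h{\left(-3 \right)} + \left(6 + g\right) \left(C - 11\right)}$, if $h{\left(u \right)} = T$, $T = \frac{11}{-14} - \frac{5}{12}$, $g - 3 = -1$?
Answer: $- \frac{84}{12869} \approx -0.0065273$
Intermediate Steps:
$g = 2$ ($g = 3 - 1 = 2$)
$C = -8$ ($C = -3 - 5 = -8$)
$T = - \frac{101}{84}$ ($T = 11 \left(- \frac{1}{14}\right) - \frac{5}{12} = - \frac{11}{14} - \frac{5}{12} = - \frac{101}{84} \approx -1.2024$)
$h{\left(u \right)} = - \frac{101}{84}$
$\frac{1}{h{\left(-3 \right)} + \left(6 + g\right) \left(C - 11\right)} = \frac{1}{- \frac{101}{84} + \left(6 + 2\right) \left(-8 - 11\right)} = \frac{1}{- \frac{101}{84} + 8 \left(-19\right)} = \frac{1}{- \frac{101}{84} - 152} = \frac{1}{- \frac{12869}{84}} = - \frac{84}{12869}$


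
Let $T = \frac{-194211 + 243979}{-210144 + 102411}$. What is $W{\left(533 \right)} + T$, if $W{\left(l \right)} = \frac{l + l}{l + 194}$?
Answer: $\frac{78662042}{78321891} \approx 1.0043$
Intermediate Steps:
$W{\left(l \right)} = \frac{2 l}{194 + l}$
$T = - \frac{49768}{107733}$ ($T = \frac{49768}{-107733} = 49768 \left(- \frac{1}{107733}\right) = - \frac{49768}{107733} \approx -0.46196$)
$W{\left(533 \right)} + T = 2 \cdot 533 \frac{1}{194 + 533} - \frac{49768}{107733} = 2 \cdot 533 \cdot \frac{1}{727} - \frac{49768}{107733} = \frac{1066}{727} - \frac{49768}{107733} = \frac{78662042}{78321891}$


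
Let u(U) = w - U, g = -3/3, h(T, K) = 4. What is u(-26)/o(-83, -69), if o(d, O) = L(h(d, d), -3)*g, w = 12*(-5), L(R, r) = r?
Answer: -34/3 ≈ -11.333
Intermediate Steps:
g = -1 (g = -3*⅓ = -1)
w = -60
o(d, O) = 3 (o(d, O) = -3*(-1) = 3)
u(U) = -60 - U
u(-26)/o(-83, -69) = (-60 - 1*(-26))/3 = (-60 + 26)*(⅓) = -34*⅓ = -34/3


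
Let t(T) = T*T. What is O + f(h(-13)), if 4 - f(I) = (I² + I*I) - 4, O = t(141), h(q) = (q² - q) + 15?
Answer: -57729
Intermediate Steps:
h(q) = 15 + q² - q
t(T) = T²
O = 19881 (O = 141² = 19881)
f(I) = 8 - 2*I² (f(I) = 4 - ((I² + I*I) - 4) = 4 - ((I² + I²) - 4) = 4 - (2*I² - 4) = 4 - (-4 + 2*I²) = 4 + (4 - 2*I²) = 8 - 2*I²)
O + f(h(-13)) = 19881 + (8 - 2*(15 + (-13)² - 1*(-13))²) = 19881 + (8 - 2*(15 + 169 + 13)²) = 19881 + (8 - 2*197²) = 19881 + (8 - 2*38809) = 19881 + (8 - 77618) = 19881 - 77610 = -57729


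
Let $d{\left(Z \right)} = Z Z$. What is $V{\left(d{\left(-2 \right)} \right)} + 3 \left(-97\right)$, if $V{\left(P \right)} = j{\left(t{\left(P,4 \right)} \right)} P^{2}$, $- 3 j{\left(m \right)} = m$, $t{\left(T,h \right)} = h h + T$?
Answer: $- \frac{1193}{3} \approx -397.67$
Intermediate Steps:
$t{\left(T,h \right)} = T + h^{2}$ ($t{\left(T,h \right)} = h^{2} + T = T + h^{2}$)
$j{\left(m \right)} = - \frac{m}{3}$
$d{\left(Z \right)} = Z^{2}$
$V{\left(P \right)} = P^{2} \left(- \frac{16}{3} - \frac{P}{3}\right)$ ($V{\left(P \right)} = - \frac{P + 4^{2}}{3} P^{2} = - \frac{P + 16}{3} P^{2} = - \frac{16 + P}{3} P^{2} = \left(- \frac{16}{3} - \frac{P}{3}\right) P^{2} = P^{2} \left(- \frac{16}{3} - \frac{P}{3}\right)$)
$V{\left(d{\left(-2 \right)} \right)} + 3 \left(-97\right) = \frac{\left(\left(-2\right)^{2}\right)^{2} \left(-16 - \left(-2\right)^{2}\right)}{3} + 3 \left(-97\right) = \frac{4^{2} \left(-16 - 4\right)}{3} - 291 = \frac{1}{3} \cdot 16 \left(-16 - 4\right) - 291 = \frac{1}{3} \cdot 16 \left(-20\right) - 291 = - \frac{320}{3} - 291 = - \frac{1193}{3}$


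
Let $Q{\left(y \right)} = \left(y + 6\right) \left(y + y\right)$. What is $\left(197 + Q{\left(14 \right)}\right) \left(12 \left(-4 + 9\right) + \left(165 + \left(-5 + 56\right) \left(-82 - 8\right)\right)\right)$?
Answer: $-3304305$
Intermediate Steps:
$Q{\left(y \right)} = 2 y \left(6 + y\right)$ ($Q{\left(y \right)} = \left(6 + y\right) 2 y = 2 y \left(6 + y\right)$)
$\left(197 + Q{\left(14 \right)}\right) \left(12 \left(-4 + 9\right) + \left(165 + \left(-5 + 56\right) \left(-82 - 8\right)\right)\right) = \left(197 + 2 \cdot 14 \left(6 + 14\right)\right) \left(12 \left(-4 + 9\right) + \left(165 + \left(-5 + 56\right) \left(-82 - 8\right)\right)\right) = \left(197 + 2 \cdot 14 \cdot 20\right) \left(12 \cdot 5 + \left(165 + 51 \left(-90\right)\right)\right) = \left(197 + 560\right) \left(60 + \left(165 - 4590\right)\right) = 757 \left(60 - 4425\right) = 757 \left(-4365\right) = -3304305$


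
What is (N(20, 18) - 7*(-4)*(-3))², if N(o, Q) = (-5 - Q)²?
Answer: 198025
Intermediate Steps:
(N(20, 18) - 7*(-4)*(-3))² = ((5 + 18)² - 7*(-4)*(-3))² = (23² + 28*(-3))² = (529 - 84)² = 445² = 198025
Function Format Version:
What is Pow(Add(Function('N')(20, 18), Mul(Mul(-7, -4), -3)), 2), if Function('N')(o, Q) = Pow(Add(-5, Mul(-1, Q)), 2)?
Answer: 198025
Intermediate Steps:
Pow(Add(Function('N')(20, 18), Mul(Mul(-7, -4), -3)), 2) = Pow(Add(Pow(Add(5, 18), 2), Mul(Mul(-7, -4), -3)), 2) = Pow(Add(Pow(23, 2), Mul(28, -3)), 2) = Pow(Add(529, -84), 2) = Pow(445, 2) = 198025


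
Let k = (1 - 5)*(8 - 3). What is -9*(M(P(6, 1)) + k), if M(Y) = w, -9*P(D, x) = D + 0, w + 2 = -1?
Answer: 207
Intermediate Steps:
w = -3 (w = -2 - 1 = -3)
P(D, x) = -D/9 (P(D, x) = -(D + 0)/9 = -D/9)
M(Y) = -3
k = -20 (k = -4*5 = -20)
-9*(M(P(6, 1)) + k) = -9*(-3 - 20) = -9*(-23) = 207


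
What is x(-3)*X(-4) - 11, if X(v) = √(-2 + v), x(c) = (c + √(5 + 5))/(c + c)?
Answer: -11 + I*√6*(3 - √10)/6 ≈ -11.0 - 0.06625*I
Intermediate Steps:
x(c) = (c + √10)/(2*c) (x(c) = (c + √10)/((2*c)) = (c + √10)*(1/(2*c)) = (c + √10)/(2*c))
x(-3)*X(-4) - 11 = ((½)*(-3 + √10)/(-3))*√(-2 - 4) - 11 = ((½)*(-⅓)*(-3 + √10))*√(-6) - 11 = (½ - √10/6)*(I*√6) - 11 = I*√6*(½ - √10/6) - 11 = -11 + I*√6*(½ - √10/6)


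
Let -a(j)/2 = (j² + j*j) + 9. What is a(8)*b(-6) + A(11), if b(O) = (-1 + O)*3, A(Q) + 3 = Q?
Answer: 5762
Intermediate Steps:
A(Q) = -3 + Q
b(O) = -3 + 3*O
a(j) = -18 - 4*j² (a(j) = -2*((j² + j*j) + 9) = -2*((j² + j²) + 9) = -2*(2*j² + 9) = -2*(9 + 2*j²) = -18 - 4*j²)
a(8)*b(-6) + A(11) = (-18 - 4*8²)*(-3 + 3*(-6)) + (-3 + 11) = (-18 - 4*64)*(-3 - 18) + 8 = (-18 - 256)*(-21) + 8 = -274*(-21) + 8 = 5754 + 8 = 5762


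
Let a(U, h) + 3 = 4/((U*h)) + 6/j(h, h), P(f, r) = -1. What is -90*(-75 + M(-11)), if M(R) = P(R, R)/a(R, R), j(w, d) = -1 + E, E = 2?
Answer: 2488140/367 ≈ 6779.7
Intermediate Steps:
j(w, d) = 1 (j(w, d) = -1 + 2 = 1)
a(U, h) = 3 + 4/(U*h) (a(U, h) = -3 + (4/((U*h)) + 6/1) = -3 + (4*(1/(U*h)) + 6*1) = -3 + (4/(U*h) + 6) = -3 + (6 + 4/(U*h)) = 3 + 4/(U*h))
M(R) = -1/(3 + 4/R²) (M(R) = -1/(3 + 4/(R*R)) = -1/(3 + 4/R²))
-90*(-75 + M(-11)) = -90*(-75 - 1*(-11)²/(4 + 3*(-11)²)) = -90*(-75 - 1*121/(4 + 3*121)) = -90*(-75 - 1*121/(4 + 363)) = -90*(-75 - 1*121/367) = -90*(-75 - 1*121*1/367) = -90*(-75 - 121/367) = -90*(-27646/367) = 2488140/367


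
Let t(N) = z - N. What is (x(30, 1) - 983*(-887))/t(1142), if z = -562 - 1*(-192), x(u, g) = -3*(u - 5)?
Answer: -435923/756 ≈ -576.62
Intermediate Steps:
x(u, g) = 15 - 3*u (x(u, g) = -3*(-5 + u) = 15 - 3*u)
z = -370 (z = -562 + 192 = -370)
t(N) = -370 - N
(x(30, 1) - 983*(-887))/t(1142) = ((15 - 3*30) - 983*(-887))/(-370 - 1*1142) = ((15 - 90) + 871921)/(-370 - 1142) = (-75 + 871921)/(-1512) = 871846*(-1/1512) = -435923/756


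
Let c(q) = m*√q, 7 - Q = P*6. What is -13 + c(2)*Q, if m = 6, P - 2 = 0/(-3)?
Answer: -13 - 30*√2 ≈ -55.426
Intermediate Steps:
P = 2 (P = 2 + 0/(-3) = 2 + 0*(-⅓) = 2 + 0 = 2)
Q = -5 (Q = 7 - 2*6 = 7 - 1*12 = 7 - 12 = -5)
c(q) = 6*√q
-13 + c(2)*Q = -13 + (6*√2)*(-5) = -13 - 30*√2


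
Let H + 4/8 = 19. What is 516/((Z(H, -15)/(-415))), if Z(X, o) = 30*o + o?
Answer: 14276/31 ≈ 460.52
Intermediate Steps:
H = 37/2 (H = -½ + 19 = 37/2 ≈ 18.500)
Z(X, o) = 31*o
516/((Z(H, -15)/(-415))) = 516/(((31*(-15))/(-415))) = 516/((-465*(-1/415))) = 516/(93/83) = 516*(83/93) = 14276/31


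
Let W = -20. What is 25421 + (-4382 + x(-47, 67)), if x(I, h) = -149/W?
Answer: 420929/20 ≈ 21046.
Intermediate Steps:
x(I, h) = 149/20 (x(I, h) = -149/(-20) = -149*(-1/20) = 149/20)
25421 + (-4382 + x(-47, 67)) = 25421 + (-4382 + 149/20) = 25421 - 87491/20 = 420929/20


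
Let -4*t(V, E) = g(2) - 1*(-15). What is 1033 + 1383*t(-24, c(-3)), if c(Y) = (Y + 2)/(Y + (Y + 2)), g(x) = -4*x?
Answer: -5549/4 ≈ -1387.3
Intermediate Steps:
c(Y) = (2 + Y)/(2 + 2*Y) (c(Y) = (2 + Y)/(Y + (2 + Y)) = (2 + Y)/(2 + 2*Y))
t(V, E) = -7/4 (t(V, E) = -(-4*2 - 1*(-15))/4 = -(-8 + 15)/4 = -¼*7 = -7/4)
1033 + 1383*t(-24, c(-3)) = 1033 + 1383*(-7/4) = 1033 - 9681/4 = -5549/4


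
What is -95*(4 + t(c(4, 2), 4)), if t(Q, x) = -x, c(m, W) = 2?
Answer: 0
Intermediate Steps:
-95*(4 + t(c(4, 2), 4)) = -95*(4 - 1*4) = -95*(4 - 4) = -95*0 = 0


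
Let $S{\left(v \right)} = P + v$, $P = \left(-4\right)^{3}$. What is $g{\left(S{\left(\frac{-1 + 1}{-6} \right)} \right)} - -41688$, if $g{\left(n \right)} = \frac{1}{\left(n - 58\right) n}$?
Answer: $\frac{325499905}{7808} \approx 41688.0$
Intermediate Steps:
$P = -64$
$S{\left(v \right)} = -64 + v$
$g{\left(n \right)} = \frac{1}{n \left(-58 + n\right)}$ ($g{\left(n \right)} = \frac{1}{\left(-58 + n\right) n} = \frac{1}{n \left(-58 + n\right)}$)
$g{\left(S{\left(\frac{-1 + 1}{-6} \right)} \right)} - -41688 = \frac{1}{\left(-64 + \frac{-1 + 1}{-6}\right) \left(-58 - \left(64 - \frac{-1 + 1}{-6}\right)\right)} - -41688 = \frac{1}{\left(-64 + 0 \left(- \frac{1}{6}\right)\right) \left(-58 + \left(-64 + 0 \left(- \frac{1}{6}\right)\right)\right)} + 41688 = \frac{1}{\left(-64 + 0\right) \left(-58 + \left(-64 + 0\right)\right)} + 41688 = \frac{1}{\left(-64\right) \left(-58 - 64\right)} + 41688 = - \frac{1}{64 \left(-122\right)} + 41688 = \left(- \frac{1}{64}\right) \left(- \frac{1}{122}\right) + 41688 = \frac{1}{7808} + 41688 = \frac{325499905}{7808}$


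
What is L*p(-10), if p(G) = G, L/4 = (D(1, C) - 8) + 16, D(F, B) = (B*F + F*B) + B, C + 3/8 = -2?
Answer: -35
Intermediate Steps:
C = -19/8 (C = -3/8 - 2 = -19/8 ≈ -2.3750)
D(F, B) = B + 2*B*F (D(F, B) = (B*F + B*F) + B = 2*B*F + B = B + 2*B*F)
L = 7/2 (L = 4*((-19*(1 + 2*1)/8 - 8) + 16) = 4*((-19*(1 + 2)/8 - 8) + 16) = 4*((-19/8*3 - 8) + 16) = 4*((-57/8 - 8) + 16) = 4*(-121/8 + 16) = 4*(7/8) = 7/2 ≈ 3.5000)
L*p(-10) = (7/2)*(-10) = -35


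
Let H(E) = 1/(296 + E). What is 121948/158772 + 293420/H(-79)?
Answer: 2527338283507/39693 ≈ 6.3672e+7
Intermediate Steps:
121948/158772 + 293420/H(-79) = 121948/158772 + 293420/(1/(296 - 79)) = 121948*(1/158772) + 293420/(1/217) = 30487/39693 + 293420/(1/217) = 30487/39693 + 293420*217 = 30487/39693 + 63672140 = 2527338283507/39693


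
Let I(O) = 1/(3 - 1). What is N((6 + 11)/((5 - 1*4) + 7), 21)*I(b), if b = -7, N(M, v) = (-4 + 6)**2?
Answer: 2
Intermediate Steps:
N(M, v) = 4 (N(M, v) = 2**2 = 4)
I(O) = 1/2
N((6 + 11)/((5 - 1*4) + 7), 21)*I(b) = 4*(1/2) = 2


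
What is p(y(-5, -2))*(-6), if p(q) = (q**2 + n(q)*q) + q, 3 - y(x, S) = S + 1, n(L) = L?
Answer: -216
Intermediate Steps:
y(x, S) = 2 - S (y(x, S) = 3 - (S + 1) = 3 - (1 + S) = 3 + (-1 - S) = 2 - S)
p(q) = q + 2*q**2 (p(q) = (q**2 + q*q) + q = (q**2 + q**2) + q = 2*q**2 + q = q + 2*q**2)
p(y(-5, -2))*(-6) = ((2 - 1*(-2))*(1 + 2*(2 - 1*(-2))))*(-6) = ((2 + 2)*(1 + 2*(2 + 2)))*(-6) = (4*(1 + 2*4))*(-6) = (4*(1 + 8))*(-6) = (4*9)*(-6) = 36*(-6) = -216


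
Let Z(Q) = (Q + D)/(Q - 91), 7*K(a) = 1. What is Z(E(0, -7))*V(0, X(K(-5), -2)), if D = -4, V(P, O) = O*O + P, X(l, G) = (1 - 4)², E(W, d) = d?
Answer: 891/98 ≈ 9.0918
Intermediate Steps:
K(a) = ⅐ (K(a) = (⅐)*1 = ⅐)
X(l, G) = 9 (X(l, G) = (-3)² = 9)
V(P, O) = P + O² (V(P, O) = O² + P = P + O²)
Z(Q) = (-4 + Q)/(-91 + Q) (Z(Q) = (Q - 4)/(Q - 91) = (-4 + Q)/(-91 + Q))
Z(E(0, -7))*V(0, X(K(-5), -2)) = ((-4 - 7)/(-91 - 7))*(0 + 9²) = (-11/(-98))*(0 + 81) = -1/98*(-11)*81 = (11/98)*81 = 891/98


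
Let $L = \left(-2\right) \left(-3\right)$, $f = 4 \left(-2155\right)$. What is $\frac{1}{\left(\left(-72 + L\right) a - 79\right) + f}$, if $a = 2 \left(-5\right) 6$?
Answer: $- \frac{1}{4739} \approx -0.00021101$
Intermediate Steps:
$f = -8620$
$L = 6$
$a = -60$ ($a = \left(-10\right) 6 = -60$)
$\frac{1}{\left(\left(-72 + L\right) a - 79\right) + f} = \frac{1}{\left(\left(-72 + 6\right) \left(-60\right) - 79\right) - 8620} = \frac{1}{\left(\left(-66\right) \left(-60\right) - 79\right) - 8620} = \frac{1}{\left(3960 - 79\right) - 8620} = \frac{1}{3881 - 8620} = \frac{1}{-4739} = - \frac{1}{4739}$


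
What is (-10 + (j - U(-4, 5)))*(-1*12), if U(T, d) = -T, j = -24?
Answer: 456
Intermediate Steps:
(-10 + (j - U(-4, 5)))*(-1*12) = (-10 + (-24 - (-1)*(-4)))*(-1*12) = (-10 + (-24 - 1*4))*(-12) = (-10 + (-24 - 4))*(-12) = (-10 - 28)*(-12) = -38*(-12) = 456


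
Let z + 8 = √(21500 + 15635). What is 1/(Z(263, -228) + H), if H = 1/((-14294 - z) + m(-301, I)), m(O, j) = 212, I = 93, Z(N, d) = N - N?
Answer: -14074 - √37135 ≈ -14267.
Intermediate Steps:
z = -8 + √37135 (z = -8 + √(21500 + 15635) = -8 + √37135 ≈ 184.70)
Z(N, d) = 0
H = 1/(-14074 - √37135) (H = 1/((-14294 - (-8 + √37135)) + 212) = 1/((-14294 + (8 - √37135)) + 212) = 1/((-14286 - √37135) + 212) = 1/(-14074 - √37135) ≈ -7.0093e-5)
1/(Z(263, -228) + H) = 1/(0 + (-14074/198040341 + √37135/198040341)) = 1/(-14074/198040341 + √37135/198040341)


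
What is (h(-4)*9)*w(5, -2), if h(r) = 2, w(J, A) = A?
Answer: -36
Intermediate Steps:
(h(-4)*9)*w(5, -2) = (2*9)*(-2) = 18*(-2) = -36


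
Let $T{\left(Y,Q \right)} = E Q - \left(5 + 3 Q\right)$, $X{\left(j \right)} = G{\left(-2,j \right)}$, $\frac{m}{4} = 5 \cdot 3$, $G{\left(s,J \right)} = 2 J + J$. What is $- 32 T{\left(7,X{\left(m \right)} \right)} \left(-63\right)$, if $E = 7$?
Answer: $1441440$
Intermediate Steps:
$G{\left(s,J \right)} = 3 J$
$m = 60$ ($m = 4 \cdot 5 \cdot 3 = 4 \cdot 15 = 60$)
$X{\left(j \right)} = 3 j$
$T{\left(Y,Q \right)} = -5 + 4 Q$ ($T{\left(Y,Q \right)} = 7 Q - \left(5 + 3 Q\right) = -5 + 4 Q$)
$- 32 T{\left(7,X{\left(m \right)} \right)} \left(-63\right) = - 32 \left(-5 + 4 \cdot 3 \cdot 60\right) \left(-63\right) = - 32 \left(-5 + 4 \cdot 180\right) \left(-63\right) = - 32 \left(-5 + 720\right) \left(-63\right) = \left(-32\right) 715 \left(-63\right) = \left(-22880\right) \left(-63\right) = 1441440$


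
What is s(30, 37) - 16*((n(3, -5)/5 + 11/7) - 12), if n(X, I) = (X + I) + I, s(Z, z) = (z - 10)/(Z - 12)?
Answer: 13353/70 ≈ 190.76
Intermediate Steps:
s(Z, z) = (-10 + z)/(-12 + Z)
n(X, I) = X + 2*I (n(X, I) = (I + X) + I = X + 2*I)
s(30, 37) - 16*((n(3, -5)/5 + 11/7) - 12) = (-10 + 37)/(-12 + 30) - 16*(((3 + 2*(-5))/5 + 11/7) - 12) = 27/18 - 16*(((3 - 10)*(⅕) + 11*(⅐)) - 12) = (1/18)*27 - 16*((-7*⅕ + 11/7) - 12) = 3/2 - 16*((-7/5 + 11/7) - 12) = 3/2 - 16*(6/35 - 12) = 3/2 - 16*(-414)/35 = 3/2 - 1*(-6624/35) = 3/2 + 6624/35 = 13353/70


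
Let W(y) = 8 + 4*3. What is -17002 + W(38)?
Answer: -16982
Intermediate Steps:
W(y) = 20 (W(y) = 8 + 12 = 20)
-17002 + W(38) = -17002 + 20 = -16982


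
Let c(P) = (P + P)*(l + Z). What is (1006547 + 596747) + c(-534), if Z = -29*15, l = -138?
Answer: 2215258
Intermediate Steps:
Z = -435
c(P) = -1146*P (c(P) = (P + P)*(-138 - 435) = (2*P)*(-573) = -1146*P)
(1006547 + 596747) + c(-534) = (1006547 + 596747) - 1146*(-534) = 1603294 + 611964 = 2215258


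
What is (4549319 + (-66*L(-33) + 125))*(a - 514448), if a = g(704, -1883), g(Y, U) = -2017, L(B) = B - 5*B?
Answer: -2345129152380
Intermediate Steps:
L(B) = -4*B
a = -2017
(4549319 + (-66*L(-33) + 125))*(a - 514448) = (4549319 + (-(-264)*(-33) + 125))*(-2017 - 514448) = (4549319 + (-66*132 + 125))*(-516465) = (4549319 + (-8712 + 125))*(-516465) = (4549319 - 8587)*(-516465) = 4540732*(-516465) = -2345129152380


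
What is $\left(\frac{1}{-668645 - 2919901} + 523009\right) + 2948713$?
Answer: $\frac{12458434096211}{3588546} \approx 3.4717 \cdot 10^{6}$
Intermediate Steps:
$\left(\frac{1}{-668645 - 2919901} + 523009\right) + 2948713 = \left(\frac{1}{-3588546} + 523009\right) + 2948713 = \left(- \frac{1}{3588546} + 523009\right) + 2948713 = \frac{1876841854913}{3588546} + 2948713 = \frac{12458434096211}{3588546}$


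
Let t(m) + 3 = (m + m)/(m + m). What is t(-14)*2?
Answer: -4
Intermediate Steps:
t(m) = -2 (t(m) = -3 + (m + m)/(m + m) = -3 + (2*m)/((2*m)) = -3 + (2*m)*(1/(2*m)) = -3 + 1 = -2)
t(-14)*2 = -2*2 = -4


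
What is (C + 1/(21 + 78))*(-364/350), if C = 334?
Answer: -859742/2475 ≈ -347.37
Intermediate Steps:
(C + 1/(21 + 78))*(-364/350) = (334 + 1/(21 + 78))*(-364/350) = (334 + 1/99)*(-364*1/350) = (334 + 1/99)*(-26/25) = (33067/99)*(-26/25) = -859742/2475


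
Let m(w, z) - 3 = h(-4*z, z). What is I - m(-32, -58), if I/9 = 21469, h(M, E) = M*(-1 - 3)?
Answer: 194146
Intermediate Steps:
h(M, E) = -4*M (h(M, E) = M*(-4) = -4*M)
m(w, z) = 3 + 16*z (m(w, z) = 3 - (-16)*z = 3 + 16*z)
I = 193221 (I = 9*21469 = 193221)
I - m(-32, -58) = 193221 - (3 + 16*(-58)) = 193221 - (3 - 928) = 193221 - 1*(-925) = 193221 + 925 = 194146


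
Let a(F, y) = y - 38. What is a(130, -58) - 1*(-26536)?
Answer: 26440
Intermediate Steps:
a(F, y) = -38 + y
a(130, -58) - 1*(-26536) = (-38 - 58) - 1*(-26536) = -96 + 26536 = 26440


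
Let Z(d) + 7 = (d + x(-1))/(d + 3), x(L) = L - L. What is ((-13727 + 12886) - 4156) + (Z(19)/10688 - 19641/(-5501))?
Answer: -6458917667051/1293483136 ≈ -4993.4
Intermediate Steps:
x(L) = 0
Z(d) = -7 + d/(3 + d) (Z(d) = -7 + (d + 0)/(d + 3) = -7 + d/(3 + d))
((-13727 + 12886) - 4156) + (Z(19)/10688 - 19641/(-5501)) = ((-13727 + 12886) - 4156) + ((3*(-7 - 2*19)/(3 + 19))/10688 - 19641/(-5501)) = (-841 - 4156) + ((3*(-7 - 38)/22)*(1/10688) - 19641*(-1/5501)) = -4997 + ((3*(1/22)*(-45))*(1/10688) + 19641/5501) = -4997 + (-135/22*1/10688 + 19641/5501) = -4997 + (-135/235136 + 19641/5501) = -4997 + 4617563541/1293483136 = -6458917667051/1293483136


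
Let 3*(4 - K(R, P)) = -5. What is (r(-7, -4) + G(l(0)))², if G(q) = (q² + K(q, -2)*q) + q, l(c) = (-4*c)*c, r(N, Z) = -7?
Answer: 49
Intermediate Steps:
K(R, P) = 17/3 (K(R, P) = 4 - ⅓*(-5) = 4 + 5/3 = 17/3)
l(c) = -4*c²
G(q) = q² + 20*q/3 (G(q) = (q² + 17*q/3) + q = q² + 20*q/3)
(r(-7, -4) + G(l(0)))² = (-7 + (-4*0²)*(20 + 3*(-4*0²))/3)² = (-7 + (-4*0)*(20 + 3*(-4*0))/3)² = (-7 + (⅓)*0*(20 + 3*0))² = (-7 + (⅓)*0*(20 + 0))² = (-7 + (⅓)*0*20)² = (-7 + 0)² = (-7)² = 49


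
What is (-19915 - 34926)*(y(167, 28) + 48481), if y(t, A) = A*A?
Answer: -2701741865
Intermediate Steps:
y(t, A) = A²
(-19915 - 34926)*(y(167, 28) + 48481) = (-19915 - 34926)*(28² + 48481) = -54841*(784 + 48481) = -54841*49265 = -2701741865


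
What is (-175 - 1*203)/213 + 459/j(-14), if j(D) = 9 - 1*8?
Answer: 32463/71 ≈ 457.23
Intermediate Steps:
j(D) = 1 (j(D) = 9 - 8 = 1)
(-175 - 1*203)/213 + 459/j(-14) = (-175 - 1*203)/213 + 459/1 = (-175 - 203)*(1/213) + 459*1 = -378*1/213 + 459 = -126/71 + 459 = 32463/71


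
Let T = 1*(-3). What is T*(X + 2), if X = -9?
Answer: 21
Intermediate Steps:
T = -3
T*(X + 2) = -3*(-9 + 2) = -3*(-7) = 21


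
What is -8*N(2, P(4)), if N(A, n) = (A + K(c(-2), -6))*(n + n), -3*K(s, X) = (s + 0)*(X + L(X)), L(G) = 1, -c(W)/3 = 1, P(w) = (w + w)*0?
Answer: 0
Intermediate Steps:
P(w) = 0 (P(w) = (2*w)*0 = 0)
c(W) = -3 (c(W) = -3*1 = -3)
K(s, X) = -s*(1 + X)/3 (K(s, X) = -(s + 0)*(X + 1)/3 = -s*(1 + X)/3)
N(A, n) = 2*n*(-5 + A) (N(A, n) = (A - 1/3*(-3)*(1 - 6))*(n + n) = (A - 1/3*(-3)*(-5))*(2*n) = (A - 5)*(2*n) = (-5 + A)*(2*n) = 2*n*(-5 + A))
-8*N(2, P(4)) = -16*0*(-5 + 2) = -16*0*(-3) = -8*0 = 0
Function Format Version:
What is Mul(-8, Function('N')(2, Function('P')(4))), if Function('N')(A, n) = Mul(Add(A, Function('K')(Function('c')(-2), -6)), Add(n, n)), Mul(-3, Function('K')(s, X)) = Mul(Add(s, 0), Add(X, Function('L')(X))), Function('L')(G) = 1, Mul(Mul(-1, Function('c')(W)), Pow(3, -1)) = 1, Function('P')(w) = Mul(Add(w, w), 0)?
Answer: 0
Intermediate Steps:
Function('P')(w) = 0 (Function('P')(w) = Mul(Mul(2, w), 0) = 0)
Function('c')(W) = -3 (Function('c')(W) = Mul(-3, 1) = -3)
Function('K')(s, X) = Mul(Rational(-1, 3), s, Add(1, X)) (Function('K')(s, X) = Mul(Rational(-1, 3), Mul(Add(s, 0), Add(X, 1))) = Mul(Rational(-1, 3), Mul(s, Add(1, X))) = Mul(Rational(-1, 3), s, Add(1, X)))
Function('N')(A, n) = Mul(2, n, Add(-5, A)) (Function('N')(A, n) = Mul(Add(A, Mul(Rational(-1, 3), -3, Add(1, -6))), Add(n, n)) = Mul(Add(A, Mul(Rational(-1, 3), -3, -5)), Mul(2, n)) = Mul(Add(A, -5), Mul(2, n)) = Mul(Add(-5, A), Mul(2, n)) = Mul(2, n, Add(-5, A)))
Mul(-8, Function('N')(2, Function('P')(4))) = Mul(-8, Mul(2, 0, Add(-5, 2))) = Mul(-8, Mul(2, 0, -3)) = Mul(-8, 0) = 0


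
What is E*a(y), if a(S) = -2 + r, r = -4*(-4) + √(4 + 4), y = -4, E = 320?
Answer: 4480 + 640*√2 ≈ 5385.1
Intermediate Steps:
r = 16 + 2*√2 (r = 16 + √8 = 16 + 2*√2 ≈ 18.828)
a(S) = 14 + 2*√2 (a(S) = -2 + (16 + 2*√2) = 14 + 2*√2)
E*a(y) = 320*(14 + 2*√2) = 4480 + 640*√2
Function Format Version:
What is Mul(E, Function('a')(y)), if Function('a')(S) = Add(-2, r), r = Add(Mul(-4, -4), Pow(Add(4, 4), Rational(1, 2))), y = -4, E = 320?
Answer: Add(4480, Mul(640, Pow(2, Rational(1, 2)))) ≈ 5385.1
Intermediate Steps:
r = Add(16, Mul(2, Pow(2, Rational(1, 2)))) (r = Add(16, Pow(8, Rational(1, 2))) = Add(16, Mul(2, Pow(2, Rational(1, 2)))) ≈ 18.828)
Function('a')(S) = Add(14, Mul(2, Pow(2, Rational(1, 2)))) (Function('a')(S) = Add(-2, Add(16, Mul(2, Pow(2, Rational(1, 2))))) = Add(14, Mul(2, Pow(2, Rational(1, 2)))))
Mul(E, Function('a')(y)) = Mul(320, Add(14, Mul(2, Pow(2, Rational(1, 2))))) = Add(4480, Mul(640, Pow(2, Rational(1, 2))))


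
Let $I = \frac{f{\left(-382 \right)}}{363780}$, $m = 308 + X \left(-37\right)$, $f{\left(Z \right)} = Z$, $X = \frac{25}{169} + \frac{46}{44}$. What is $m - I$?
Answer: $\frac{44607563222}{169066755} \approx 263.85$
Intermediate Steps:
$X = \frac{4437}{3718}$ ($X = 25 \cdot \frac{1}{169} + 46 \cdot \frac{1}{44} = \frac{25}{169} + \frac{23}{22} = \frac{4437}{3718} \approx 1.1934$)
$m = \frac{980975}{3718}$ ($m = 308 + \frac{4437}{3718} \left(-37\right) = 308 - \frac{164169}{3718} = \frac{980975}{3718} \approx 263.84$)
$I = - \frac{191}{181890}$ ($I = - \frac{382}{363780} = \left(-382\right) \frac{1}{363780} = - \frac{191}{181890} \approx -0.0010501$)
$m - I = \frac{980975}{3718} - - \frac{191}{181890} = \frac{980975}{3718} + \frac{191}{181890} = \frac{44607563222}{169066755}$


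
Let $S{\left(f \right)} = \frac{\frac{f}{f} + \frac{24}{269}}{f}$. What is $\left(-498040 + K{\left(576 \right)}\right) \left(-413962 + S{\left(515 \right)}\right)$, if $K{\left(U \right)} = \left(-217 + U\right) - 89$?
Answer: $\frac{5709245229181858}{27707} \approx 2.0606 \cdot 10^{11}$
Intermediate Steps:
$K{\left(U \right)} = -306 + U$
$S{\left(f \right)} = \frac{293}{269 f}$ ($S{\left(f \right)} = \frac{1 + 24 \cdot \frac{1}{269}}{f} = \frac{1 + \frac{24}{269}}{f} = \frac{293}{269 f}$)
$\left(-498040 + K{\left(576 \right)}\right) \left(-413962 + S{\left(515 \right)}\right) = \left(-498040 + \left(-306 + 576\right)\right) \left(-413962 + \frac{293}{269 \cdot 515}\right) = \left(-498040 + 270\right) \left(-413962 + \frac{293}{269} \cdot \frac{1}{515}\right) = - 497770 \left(-413962 + \frac{293}{138535}\right) = \left(-497770\right) \left(- \frac{57348225377}{138535}\right) = \frac{5709245229181858}{27707}$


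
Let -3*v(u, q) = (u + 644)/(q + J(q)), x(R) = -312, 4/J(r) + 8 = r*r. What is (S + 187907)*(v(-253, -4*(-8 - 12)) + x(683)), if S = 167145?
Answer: -42707072637688/383523 ≈ -1.1135e+8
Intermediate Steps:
J(r) = 4/(-8 + r**2) (J(r) = 4/(-8 + r*r) = 4/(-8 + r**2))
v(u, q) = -(644 + u)/(3*(q + 4/(-8 + q**2))) (v(u, q) = -(u + 644)/(3*(q + 4/(-8 + q**2))) = -(644 + u)/(3*(q + 4/(-8 + q**2))))
(S + 187907)*(v(-253, -4*(-8 - 12)) + x(683)) = (167145 + 187907)*(-(-8 + (-4*(-8 - 12))**2)*(644 - 253)/(12 + 3*(-4*(-8 - 12))*(-8 + (-4*(-8 - 12))**2)) - 312) = 355052*(-1*(-8 + (-4*(-20))**2)*391/(12 + 3*(-4*(-20))*(-8 + (-4*(-20))**2)) - 312) = 355052*(-1*(-8 + 80**2)*391/(12 + 3*80*(-8 + 80**2)) - 312) = 355052*(-1*(-8 + 6400)*391/(12 + 3*80*(-8 + 6400)) - 312) = 355052*(-1*6392*391/(12 + 3*80*6392) - 312) = 355052*(-1*6392*391/(12 + 1534080) - 312) = 355052*(-1*6392*391/1534092 - 312) = 355052*(-1*1/1534092*6392*391 - 312) = 355052*(-624818/383523 - 312) = 355052*(-120283994/383523) = -42707072637688/383523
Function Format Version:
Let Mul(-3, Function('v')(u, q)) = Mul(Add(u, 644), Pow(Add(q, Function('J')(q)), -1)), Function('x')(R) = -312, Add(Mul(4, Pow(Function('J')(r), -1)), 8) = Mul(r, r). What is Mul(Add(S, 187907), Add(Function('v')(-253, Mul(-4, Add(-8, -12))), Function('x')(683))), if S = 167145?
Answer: Rational(-42707072637688, 383523) ≈ -1.1135e+8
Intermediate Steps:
Function('J')(r) = Mul(4, Pow(Add(-8, Pow(r, 2)), -1)) (Function('J')(r) = Mul(4, Pow(Add(-8, Mul(r, r)), -1)) = Mul(4, Pow(Add(-8, Pow(r, 2)), -1)))
Function('v')(u, q) = Mul(Rational(-1, 3), Pow(Add(q, Mul(4, Pow(Add(-8, Pow(q, 2)), -1))), -1), Add(644, u)) (Function('v')(u, q) = Mul(Rational(-1, 3), Mul(Add(u, 644), Pow(Add(q, Mul(4, Pow(Add(-8, Pow(q, 2)), -1))), -1))) = Mul(Rational(-1, 3), Mul(Add(644, u), Pow(Add(q, Mul(4, Pow(Add(-8, Pow(q, 2)), -1))), -1))) = Mul(Rational(-1, 3), Mul(Pow(Add(q, Mul(4, Pow(Add(-8, Pow(q, 2)), -1))), -1), Add(644, u))) = Mul(Rational(-1, 3), Pow(Add(q, Mul(4, Pow(Add(-8, Pow(q, 2)), -1))), -1), Add(644, u)))
Mul(Add(S, 187907), Add(Function('v')(-253, Mul(-4, Add(-8, -12))), Function('x')(683))) = Mul(Add(167145, 187907), Add(Mul(-1, Pow(Add(12, Mul(3, Mul(-4, Add(-8, -12)), Add(-8, Pow(Mul(-4, Add(-8, -12)), 2)))), -1), Add(-8, Pow(Mul(-4, Add(-8, -12)), 2)), Add(644, -253)), -312)) = Mul(355052, Add(Mul(-1, Pow(Add(12, Mul(3, Mul(-4, -20), Add(-8, Pow(Mul(-4, -20), 2)))), -1), Add(-8, Pow(Mul(-4, -20), 2)), 391), -312)) = Mul(355052, Add(Mul(-1, Pow(Add(12, Mul(3, 80, Add(-8, Pow(80, 2)))), -1), Add(-8, Pow(80, 2)), 391), -312)) = Mul(355052, Add(Mul(-1, Pow(Add(12, Mul(3, 80, Add(-8, 6400))), -1), Add(-8, 6400), 391), -312)) = Mul(355052, Add(Mul(-1, Pow(Add(12, Mul(3, 80, 6392)), -1), 6392, 391), -312)) = Mul(355052, Add(Mul(-1, Pow(Add(12, 1534080), -1), 6392, 391), -312)) = Mul(355052, Add(Mul(-1, Pow(1534092, -1), 6392, 391), -312)) = Mul(355052, Add(Mul(-1, Rational(1, 1534092), 6392, 391), -312)) = Mul(355052, Add(Rational(-624818, 383523), -312)) = Mul(355052, Rational(-120283994, 383523)) = Rational(-42707072637688, 383523)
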